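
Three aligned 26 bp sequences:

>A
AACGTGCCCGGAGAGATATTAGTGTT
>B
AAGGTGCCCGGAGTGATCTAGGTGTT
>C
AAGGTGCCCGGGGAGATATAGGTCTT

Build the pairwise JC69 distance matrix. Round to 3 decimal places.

A–B: 5/26 sites differ → p ≈ 0.192308, d = −0.75 ln(1 − 0.256411) = 0.222200 ≈ 0.222.
A–C: 5/26 sites differ → p ≈ 0.192308, d = −0.75 ln(1 − 0.256411) = 0.222200 ≈ 0.222.
B–C: 4/26 sites differ → p ≈ 0.153846, d = −0.75 ln(1 − 0.205128) = 0.172181 ≈ 0.172.

d(A,B) = 0.222, d(A,C) = 0.222, d(B,C) = 0.172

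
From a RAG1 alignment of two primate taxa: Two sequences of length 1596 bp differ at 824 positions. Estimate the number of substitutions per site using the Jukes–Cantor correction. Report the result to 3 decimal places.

p = 824/1596 ≈ 0.516291.
d = −(3/4) ln(1 − 4p/3) = −0.75 ln(1 − 0.688388) = −0.75 ln(0.311612)
  = −0.75 × (-1.165996) = 0.874497 substitutions/site.

0.874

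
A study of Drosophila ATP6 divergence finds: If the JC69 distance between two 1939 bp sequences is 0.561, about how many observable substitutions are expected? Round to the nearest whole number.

766

Invert JC69: p = (3/4)(1 − e^(−4d/3)) = 0.75 × (1 − e^(-0.748)) = 0.75 × (1 − 0.473312) = 0.395016.
Expected differing sites = pL ≈ 0.395016 × 1939 = 765.936024 ≈ 766.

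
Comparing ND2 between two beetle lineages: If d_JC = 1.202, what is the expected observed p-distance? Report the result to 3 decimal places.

0.599

p = (3/4)(1 − e^(−4d/3)) = 0.75 × (1 − e^(-1.602667)) = 0.75 × (1 − 0.201359) = 0.598981.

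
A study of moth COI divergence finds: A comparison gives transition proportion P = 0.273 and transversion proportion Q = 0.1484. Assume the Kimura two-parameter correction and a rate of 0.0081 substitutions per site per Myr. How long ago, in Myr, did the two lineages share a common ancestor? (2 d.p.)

Under the Kimura two-parameter model, d = −½ ln(1 − 2P − Q) − ¼ ln(1 − 2Q).
1 − 2P − Q = 0.3056, giving −½ ln(0.3056) = 0.592739.
1 − 2Q = 0.7032, giving −¼ ln(0.7032) = 0.088028.
d = 0.592739 + 0.088028 = 0.680767.
Under a molecular clock d = 2μt, so t = d/(2μ) = 0.680767 / (2 × 0.0081) = 42.02 Myr.

42.02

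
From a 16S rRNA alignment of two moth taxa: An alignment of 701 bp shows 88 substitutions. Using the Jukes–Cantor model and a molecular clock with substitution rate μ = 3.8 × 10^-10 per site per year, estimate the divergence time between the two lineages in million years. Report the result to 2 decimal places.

p = 88/701 ≈ 0.125535.
d = −(3/4) ln(1 − 4p/3) = −0.75 ln(1 − 0.16738) = −0.75 ln(0.83262)
  = −0.75 × (-0.183178) = 0.137384 substitutions/site.
Under a molecular clock d = 2μt, so t = d/(2μ) = 0.137384 / (2 × 3.8 × 10^-10) = 180.77 million years.

180.77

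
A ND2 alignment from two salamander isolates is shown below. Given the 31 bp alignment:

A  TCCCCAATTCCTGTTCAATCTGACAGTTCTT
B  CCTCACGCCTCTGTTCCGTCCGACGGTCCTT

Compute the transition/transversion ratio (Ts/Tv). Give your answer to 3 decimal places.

3.333

Transitions are A↔G and C↔T; transversions are all other mismatches.
Transitions: 10. Transversions: 3.
R = 10/3 = 3.333333… ≈ 3.333 (to 3 d.p.).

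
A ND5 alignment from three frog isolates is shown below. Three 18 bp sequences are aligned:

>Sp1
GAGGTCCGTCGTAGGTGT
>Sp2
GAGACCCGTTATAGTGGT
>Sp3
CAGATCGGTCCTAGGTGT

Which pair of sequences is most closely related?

Sp1–Sp2: 6/18 differ, p = 0.333, d = 0.441.
Sp1–Sp3: 4/18 differ, p = 0.222, d = 0.264.
Sp2–Sp3: 7/18 differ, p = 0.389, d = 0.548.
The smallest distance is between Sp1 and Sp3.

Sp1 and Sp3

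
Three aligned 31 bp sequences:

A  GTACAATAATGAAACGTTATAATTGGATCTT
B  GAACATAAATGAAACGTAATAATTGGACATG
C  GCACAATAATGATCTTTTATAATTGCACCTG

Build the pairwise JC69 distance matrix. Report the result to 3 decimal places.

A–B: 7/31 sites differ → p ≈ 0.225806, d = −0.75 ln(1 − 0.301075) = 0.268659 ≈ 0.269.
A–C: 8/31 sites differ → p ≈ 0.258065, d = −0.75 ln(1 − 0.344087) = 0.316295 ≈ 0.316.
B–C: 10/31 sites differ → p ≈ 0.322581, d = −0.75 ln(1 − 0.430108) = 0.421731 ≈ 0.422.

d(A,B) = 0.269, d(A,C) = 0.316, d(B,C) = 0.422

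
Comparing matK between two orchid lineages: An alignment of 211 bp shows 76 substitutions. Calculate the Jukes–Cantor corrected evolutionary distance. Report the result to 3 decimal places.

0.491

p = 76/211 ≈ 0.36019.
d = −(3/4) ln(1 − 4p/3) = −0.75 ln(1 − 0.480253) = −0.75 ln(0.519747)
  = −0.75 × (-0.654413) = 0.490810 substitutions/site.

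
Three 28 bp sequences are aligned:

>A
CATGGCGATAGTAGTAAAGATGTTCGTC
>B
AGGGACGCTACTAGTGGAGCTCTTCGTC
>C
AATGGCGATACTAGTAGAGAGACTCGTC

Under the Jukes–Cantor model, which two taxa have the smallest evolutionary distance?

A–B: 10/28 differ, p = 0.357, d = 0.485.
A–C: 6/28 differ, p = 0.214, d = 0.252.
B–C: 9/28 differ, p = 0.321, d = 0.420.
The smallest distance is between A and C.

A and C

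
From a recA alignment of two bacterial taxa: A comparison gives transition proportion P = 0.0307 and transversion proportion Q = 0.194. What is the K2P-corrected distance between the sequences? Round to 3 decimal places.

0.270

Under the Kimura two-parameter model, d = −½ ln(1 − 2P − Q) − ¼ ln(1 − 2Q).
1 − 2P − Q = 0.7446, giving −½ ln(0.7446) = 0.147454.
1 − 2Q = 0.612, giving −¼ ln(0.612) = 0.122756.
d = 0.147454 + 0.122756 = 0.270210.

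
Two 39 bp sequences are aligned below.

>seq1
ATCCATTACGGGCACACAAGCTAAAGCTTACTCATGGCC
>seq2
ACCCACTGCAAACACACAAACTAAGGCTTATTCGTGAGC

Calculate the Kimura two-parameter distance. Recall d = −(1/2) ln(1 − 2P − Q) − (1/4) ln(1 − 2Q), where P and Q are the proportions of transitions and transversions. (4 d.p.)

0.4586

Of 39 sites, 11 differences are transitions and 1 are transversions, so P = 11/39 ≈ 0.282051 and Q = 1/39 ≈ 0.025641.
Under the Kimura two-parameter model, d = −½ ln(1 − 2P − Q) − ¼ ln(1 − 2Q).
1 − 2P − Q = 0.410257, giving −½ ln(0.410257) = 0.445486.
1 − 2Q = 0.948718, giving −¼ ln(0.948718) = 0.013161.
d = 0.445486 + 0.013161 = 0.458647.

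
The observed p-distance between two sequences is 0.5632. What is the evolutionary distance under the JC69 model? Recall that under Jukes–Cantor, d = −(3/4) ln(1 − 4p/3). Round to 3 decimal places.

d = −(3/4) ln(1 − 4p/3) = −0.75 ln(1 − 0.750933) = −0.75 ln(0.249067)
  = −0.75 × (-1.390033) = 1.042525 substitutions/site.

1.043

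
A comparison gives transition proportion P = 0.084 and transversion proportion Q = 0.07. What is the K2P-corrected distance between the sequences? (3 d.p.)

0.174

Under the Kimura two-parameter model, d = −½ ln(1 − 2P − Q) − ¼ ln(1 − 2Q).
1 − 2P − Q = 0.762, giving −½ ln(0.762) = 0.135904.
1 − 2Q = 0.86, giving −¼ ln(0.86) = 0.037706.
d = 0.135904 + 0.037706 = 0.173610.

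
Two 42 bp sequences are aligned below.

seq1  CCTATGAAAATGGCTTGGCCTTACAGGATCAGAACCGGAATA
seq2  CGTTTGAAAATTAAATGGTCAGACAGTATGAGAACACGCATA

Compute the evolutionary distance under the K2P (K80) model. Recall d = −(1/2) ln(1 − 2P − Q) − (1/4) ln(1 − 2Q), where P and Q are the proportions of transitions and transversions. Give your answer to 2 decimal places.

Of 42 sites, 2 differences are transitions and 12 are transversions, so P = 2/42 ≈ 0.047619 and Q = 12/42 ≈ 0.285714.
Under the Kimura two-parameter model, d = −½ ln(1 − 2P − Q) − ¼ ln(1 − 2Q).
1 − 2P − Q = 0.619048, giving −½ ln(0.619048) = 0.239786.
1 − 2Q = 0.428572, giving −¼ ln(0.428572) = 0.211824.
d = 0.239786 + 0.211824 = 0.451610.

0.45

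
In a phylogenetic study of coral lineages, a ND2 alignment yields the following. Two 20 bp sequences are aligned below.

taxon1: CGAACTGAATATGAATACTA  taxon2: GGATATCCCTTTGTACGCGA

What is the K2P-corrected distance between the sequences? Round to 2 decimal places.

Of 20 sites, 2 differences are transitions and 9 are transversions, so P = 2/20 = 0.1 and Q = 9/20 = 0.45.
Under the Kimura two-parameter model, d = −½ ln(1 − 2P − Q) − ¼ ln(1 − 2Q).
1 − 2P − Q = 0.35, giving −½ ln(0.35) = 0.524911.
1 − 2Q = 0.1, giving −¼ ln(0.1) = 0.575646.
d = 0.524911 + 0.575646 = 1.100557.

1.10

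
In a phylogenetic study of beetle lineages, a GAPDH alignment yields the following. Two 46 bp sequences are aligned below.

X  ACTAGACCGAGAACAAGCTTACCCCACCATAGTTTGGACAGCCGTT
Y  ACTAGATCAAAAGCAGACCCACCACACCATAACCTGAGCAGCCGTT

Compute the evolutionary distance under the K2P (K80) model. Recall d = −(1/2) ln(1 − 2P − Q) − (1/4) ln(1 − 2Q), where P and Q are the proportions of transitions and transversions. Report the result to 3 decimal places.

0.453

Of 46 sites, 13 differences are transitions and 1 are transversions, so P = 13/46 ≈ 0.282609 and Q = 1/46 ≈ 0.021739.
Under the Kimura two-parameter model, d = −½ ln(1 − 2P − Q) − ¼ ln(1 − 2Q).
1 − 2P − Q = 0.413043, giving −½ ln(0.413043) = 0.442102.
1 − 2Q = 0.956522, giving −¼ ln(0.956522) = 0.011113.
d = 0.442102 + 0.011113 = 0.453215.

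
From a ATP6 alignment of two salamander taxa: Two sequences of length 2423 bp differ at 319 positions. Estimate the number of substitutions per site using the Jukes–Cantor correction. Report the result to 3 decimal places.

0.145

p = 319/2423 ≈ 0.131655.
d = −(3/4) ln(1 − 4p/3) = −0.75 ln(1 − 0.17554) = −0.75 ln(0.82446)
  = −0.75 × (-0.193027) = 0.144770 substitutions/site.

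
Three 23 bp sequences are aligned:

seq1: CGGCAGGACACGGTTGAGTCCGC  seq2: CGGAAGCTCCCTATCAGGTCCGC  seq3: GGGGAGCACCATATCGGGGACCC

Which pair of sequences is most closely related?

seq1–seq2: 9/23 differ, p = 0.391, d = 0.553.
seq1–seq3: 12/23 differ, p = 0.522, d = 0.892.
seq2–seq3: 8/23 differ, p = 0.348, d = 0.467.
The smallest distance is between seq2 and seq3.

seq2 and seq3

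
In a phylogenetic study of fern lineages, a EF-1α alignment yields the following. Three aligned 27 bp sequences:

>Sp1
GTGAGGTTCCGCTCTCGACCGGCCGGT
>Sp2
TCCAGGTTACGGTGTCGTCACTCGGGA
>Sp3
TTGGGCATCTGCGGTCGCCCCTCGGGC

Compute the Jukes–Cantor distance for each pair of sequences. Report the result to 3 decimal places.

d(Sp1,Sp2) = 0.673, d(Sp1,Sp3) = 0.673, d(Sp2,Sp3) = 0.673

Sp1–Sp2: 12/27 sites differ → p ≈ 0.444444, d = −0.75 ln(1 − 0.592592) = 0.673455 ≈ 0.673.
Sp1–Sp3: 12/27 sites differ → p ≈ 0.444444, d = −0.75 ln(1 − 0.592592) = 0.673455 ≈ 0.673.
Sp2–Sp3: 12/27 sites differ → p ≈ 0.444444, d = −0.75 ln(1 − 0.592592) = 0.673455 ≈ 0.673.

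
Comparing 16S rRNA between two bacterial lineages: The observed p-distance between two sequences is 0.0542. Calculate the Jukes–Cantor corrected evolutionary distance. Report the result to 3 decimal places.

0.056

d = −(3/4) ln(1 − 4p/3) = −0.75 ln(1 − 0.072267) = −0.75 ln(0.927733)
  = −0.75 × (-0.075011) = 0.056258 substitutions/site.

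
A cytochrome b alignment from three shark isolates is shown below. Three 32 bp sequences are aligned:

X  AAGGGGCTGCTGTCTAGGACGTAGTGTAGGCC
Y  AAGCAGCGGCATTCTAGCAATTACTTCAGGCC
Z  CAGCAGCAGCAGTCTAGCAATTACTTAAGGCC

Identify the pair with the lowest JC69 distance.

Y and Z

X–Y: 11/32 differ, p = 0.344, d = 0.460.
X–Z: 11/32 differ, p = 0.344, d = 0.460.
Y–Z: 4/32 differ, p = 0.125, d = 0.137.
The smallest distance is between Y and Z.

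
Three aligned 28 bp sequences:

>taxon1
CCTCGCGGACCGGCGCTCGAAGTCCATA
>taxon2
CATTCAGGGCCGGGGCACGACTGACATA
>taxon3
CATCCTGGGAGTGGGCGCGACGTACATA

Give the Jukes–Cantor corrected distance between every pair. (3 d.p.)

d(taxon1,taxon2) = 0.556, d(taxon1,taxon3) = 0.556, d(taxon2,taxon3) = 0.360

taxon1–taxon2: 11/28 sites differ → p ≈ 0.392857, d = −0.75 ln(1 − 0.523809) = 0.556452 ≈ 0.556.
taxon1–taxon3: 11/28 sites differ → p ≈ 0.392857, d = −0.75 ln(1 − 0.523809) = 0.556452 ≈ 0.556.
taxon2–taxon3: 8/28 sites differ → p ≈ 0.285714, d = −0.75 ln(1 − 0.380952) = 0.359679 ≈ 0.360.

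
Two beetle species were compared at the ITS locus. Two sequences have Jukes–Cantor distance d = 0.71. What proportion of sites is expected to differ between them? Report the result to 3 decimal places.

0.459

p = (3/4)(1 − e^(−4d/3)) = 0.75 × (1 − e^(-0.946667)) = 0.75 × (1 − 0.388032) = 0.458976.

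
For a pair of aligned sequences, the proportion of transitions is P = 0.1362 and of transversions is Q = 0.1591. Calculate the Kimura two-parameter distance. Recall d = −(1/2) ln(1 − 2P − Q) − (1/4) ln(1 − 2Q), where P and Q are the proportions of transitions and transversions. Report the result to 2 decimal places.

Under the Kimura two-parameter model, d = −½ ln(1 − 2P − Q) − ¼ ln(1 − 2Q).
1 − 2P − Q = 0.5685, giving −½ ln(0.5685) = 0.282377.
1 − 2Q = 0.6818, giving −¼ ln(0.6818) = 0.095755.
d = 0.282377 + 0.095755 = 0.378132.

0.38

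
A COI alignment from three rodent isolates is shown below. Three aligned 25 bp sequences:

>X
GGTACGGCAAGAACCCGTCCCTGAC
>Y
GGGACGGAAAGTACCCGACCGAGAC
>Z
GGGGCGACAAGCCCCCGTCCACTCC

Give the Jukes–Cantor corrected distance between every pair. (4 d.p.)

X–Y: 6/25 sites differ → p = 0.24, d = −0.75 ln(1 − 0.32) = 0.289247 ≈ 0.2892.
X–Z: 9/25 sites differ → p = 0.36, d = −0.75 ln(1 − 0.48) = 0.490445 ≈ 0.4904.
Y–Z: 10/25 sites differ → p = 0.4, d = −0.75 ln(1 − 0.533333) = 0.571605 ≈ 0.5716.

d(X,Y) = 0.2892, d(X,Z) = 0.4904, d(Y,Z) = 0.5716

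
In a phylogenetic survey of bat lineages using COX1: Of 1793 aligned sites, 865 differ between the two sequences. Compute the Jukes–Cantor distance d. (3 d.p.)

p = 865/1793 ≈ 0.482432.
d = −(3/4) ln(1 − 4p/3) = −0.75 ln(1 − 0.643243) = −0.75 ln(0.356757)
  = −0.75 × (-1.030700) = 0.773025 substitutions/site.

0.773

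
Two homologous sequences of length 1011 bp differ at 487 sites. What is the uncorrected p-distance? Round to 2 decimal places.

0.48

p = 487/1011 = 0.481701… ≈ 0.48 (to 2 d.p.).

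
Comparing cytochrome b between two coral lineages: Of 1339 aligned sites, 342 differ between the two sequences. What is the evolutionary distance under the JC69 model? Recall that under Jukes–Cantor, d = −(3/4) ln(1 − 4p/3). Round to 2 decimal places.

p = 342/1339 ≈ 0.255414.
d = −(3/4) ln(1 − 4p/3) = −0.75 ln(1 − 0.340552) = −0.75 ln(0.659448)
  = −0.75 × (-0.416352) = 0.312264 substitutions/site.

0.31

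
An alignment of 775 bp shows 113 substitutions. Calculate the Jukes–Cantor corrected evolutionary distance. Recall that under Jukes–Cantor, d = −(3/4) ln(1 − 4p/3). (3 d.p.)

0.162

p = 113/775 ≈ 0.145806.
d = −(3/4) ln(1 − 4p/3) = −0.75 ln(1 − 0.194408) = −0.75 ln(0.805592)
  = −0.75 × (-0.216178) = 0.162134 substitutions/site.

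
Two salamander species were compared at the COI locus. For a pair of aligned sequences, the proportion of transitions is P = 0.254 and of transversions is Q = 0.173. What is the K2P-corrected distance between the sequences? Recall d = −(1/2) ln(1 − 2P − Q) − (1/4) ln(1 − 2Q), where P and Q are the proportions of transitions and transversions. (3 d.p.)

Under the Kimura two-parameter model, d = −½ ln(1 − 2P − Q) − ¼ ln(1 − 2Q).
1 − 2P − Q = 0.319, giving −½ ln(0.319) = 0.571282.
1 − 2Q = 0.654, giving −¼ ln(0.654) = 0.106162.
d = 0.571282 + 0.106162 = 0.677444.

0.677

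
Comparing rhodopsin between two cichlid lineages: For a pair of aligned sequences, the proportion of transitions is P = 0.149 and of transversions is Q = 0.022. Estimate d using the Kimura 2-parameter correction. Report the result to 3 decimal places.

Under the Kimura two-parameter model, d = −½ ln(1 − 2P − Q) − ¼ ln(1 − 2Q).
1 − 2P − Q = 0.68, giving −½ ln(0.68) = 0.192831.
1 − 2Q = 0.956, giving −¼ ln(0.956) = 0.011249.
d = 0.192831 + 0.011249 = 0.204080.

0.204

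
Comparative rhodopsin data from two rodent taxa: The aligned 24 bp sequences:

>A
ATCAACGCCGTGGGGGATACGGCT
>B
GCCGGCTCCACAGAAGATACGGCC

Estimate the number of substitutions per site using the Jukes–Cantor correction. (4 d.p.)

0.7083

The sequences differ at 11 of 24 sites, so p = 11/24 ≈ 0.458333.
d = −(3/4) ln(1 − 4p/3) = −0.75 ln(1 − 0.611111) = −0.75 ln(0.388889)
  = −0.75 × (-0.944461) = 0.708346 substitutions/site.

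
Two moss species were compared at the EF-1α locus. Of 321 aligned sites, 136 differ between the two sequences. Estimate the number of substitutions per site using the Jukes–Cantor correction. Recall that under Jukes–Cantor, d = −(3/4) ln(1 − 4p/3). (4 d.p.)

0.6241

p = 136/321 ≈ 0.423676.
d = −(3/4) ln(1 − 4p/3) = −0.75 ln(1 − 0.564901) = −0.75 ln(0.435099)
  = −0.75 × (-0.832182) = 0.624137 substitutions/site.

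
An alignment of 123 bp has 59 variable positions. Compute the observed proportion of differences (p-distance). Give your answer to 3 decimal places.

p = 59/123 = 0.479674… ≈ 0.480 (to 3 d.p.).

0.480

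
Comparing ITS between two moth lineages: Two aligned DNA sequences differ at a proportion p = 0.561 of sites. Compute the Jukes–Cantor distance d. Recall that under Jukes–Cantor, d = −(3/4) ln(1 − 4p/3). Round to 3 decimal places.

1.034

d = −(3/4) ln(1 − 4p/3) = −0.75 ln(1 − 0.748) = −0.75 ln(0.252)
  = −0.75 × (-1.378326) = 1.033745 substitutions/site.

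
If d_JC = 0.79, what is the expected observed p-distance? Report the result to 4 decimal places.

p = (3/4)(1 − e^(−4d/3)) = 0.75 × (1 − e^(-1.053333)) = 0.75 × (1 − 0.348773) = 0.488420.

0.4884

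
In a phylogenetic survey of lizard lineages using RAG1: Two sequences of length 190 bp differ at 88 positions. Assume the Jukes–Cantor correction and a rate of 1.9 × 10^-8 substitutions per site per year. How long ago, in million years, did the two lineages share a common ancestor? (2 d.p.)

18.97

p = 88/190 ≈ 0.463158.
d = −(3/4) ln(1 − 4p/3) = −0.75 ln(1 − 0.617544) = −0.75 ln(0.382456)
  = −0.75 × (-0.961142) = 0.720857 substitutions/site.
Under a molecular clock d = 2μt, so t = d/(2μ) = 0.720857 / (2 × 1.9 × 10^-8) = 18.97 million years.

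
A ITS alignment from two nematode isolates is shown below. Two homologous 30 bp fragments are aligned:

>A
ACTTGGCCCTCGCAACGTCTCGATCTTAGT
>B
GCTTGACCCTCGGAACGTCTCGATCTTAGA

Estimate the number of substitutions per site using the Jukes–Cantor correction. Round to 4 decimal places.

The sequences differ at 4 of 30 sites (1, 6, 13, 30), so p = 4/30 ≈ 0.133333.
d = −(3/4) ln(1 − 4p/3) = −0.75 ln(1 − 0.177777) = −0.75 ln(0.822223)
  = −0.75 × (-0.195744) = 0.146808 substitutions/site.

0.1468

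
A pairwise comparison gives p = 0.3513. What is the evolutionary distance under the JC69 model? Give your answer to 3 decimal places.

d = −(3/4) ln(1 − 4p/3) = −0.75 ln(1 − 0.4684) = −0.75 ln(0.5316)
  = −0.75 × (-0.631864) = 0.473898 substitutions/site.

0.474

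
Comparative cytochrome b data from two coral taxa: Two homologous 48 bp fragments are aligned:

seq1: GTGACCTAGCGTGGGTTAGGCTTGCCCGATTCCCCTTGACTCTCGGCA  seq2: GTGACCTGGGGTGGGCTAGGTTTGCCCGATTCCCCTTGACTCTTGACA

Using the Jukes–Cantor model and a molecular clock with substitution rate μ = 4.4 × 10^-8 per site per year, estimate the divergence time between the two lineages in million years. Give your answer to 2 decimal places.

The sequences differ at 6 of 48 sites (8, 10, 16, 21, 44, 46), so p = 6/48 = 0.125.
d = −(3/4) ln(1 − 4p/3) = −0.75 ln(1 − 0.166667) = −0.75 ln(0.833333)
  = −0.75 × (-0.182322) = 0.136742 substitutions/site.
Under a molecular clock d = 2μt, so t = d/(2μ) = 0.136742 / (2 × 4.4 × 10^-8) = 1.55 million years.

1.55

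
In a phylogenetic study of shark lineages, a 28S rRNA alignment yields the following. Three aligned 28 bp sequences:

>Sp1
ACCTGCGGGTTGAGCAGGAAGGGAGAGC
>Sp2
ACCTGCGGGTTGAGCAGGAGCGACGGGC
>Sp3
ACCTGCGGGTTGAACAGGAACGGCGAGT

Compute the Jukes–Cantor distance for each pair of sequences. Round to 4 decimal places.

d(Sp1,Sp2) = 0.2040, d(Sp1,Sp3) = 0.1585, d(Sp2,Sp3) = 0.2040

Sp1–Sp2: 5/28 sites differ → p ≈ 0.178571, d = −0.75 ln(1 − 0.238095) = 0.203950 ≈ 0.2040.
Sp1–Sp3: 4/28 sites differ → p ≈ 0.142857, d = −0.75 ln(1 − 0.190476) = 0.158482 ≈ 0.1585.
Sp2–Sp3: 5/28 sites differ → p ≈ 0.178571, d = −0.75 ln(1 − 0.238095) = 0.203950 ≈ 0.2040.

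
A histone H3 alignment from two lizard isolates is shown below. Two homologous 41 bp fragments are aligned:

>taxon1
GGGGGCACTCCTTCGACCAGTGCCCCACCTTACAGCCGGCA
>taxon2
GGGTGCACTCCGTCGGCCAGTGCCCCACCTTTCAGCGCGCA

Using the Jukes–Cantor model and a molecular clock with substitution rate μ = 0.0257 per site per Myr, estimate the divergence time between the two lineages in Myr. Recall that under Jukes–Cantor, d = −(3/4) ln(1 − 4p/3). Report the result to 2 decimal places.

3.17

The sequences differ at 6 of 41 sites (4, 12, 16, 32, 37, 38), so p = 6/41 ≈ 0.146341.
d = −(3/4) ln(1 − 4p/3) = −0.75 ln(1 − 0.195121) = −0.75 ln(0.804879)
  = −0.75 × (-0.217063) = 0.162797 substitutions/site.
Under a molecular clock d = 2μt, so t = d/(2μ) = 0.162797 / (2 × 0.0257) = 3.17 Myr.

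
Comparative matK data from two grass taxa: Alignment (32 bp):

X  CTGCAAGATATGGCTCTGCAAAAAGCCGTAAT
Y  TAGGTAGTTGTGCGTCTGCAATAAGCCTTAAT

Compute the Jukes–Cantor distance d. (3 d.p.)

0.404

The sequences differ at 10 of 32 sites (1, 2, 4, 5, 8, 10, 13, 14, 22, 28), so p = 10/32 = 0.3125.
d = −(3/4) ln(1 − 4p/3) = −0.75 ln(1 − 0.416667) = −0.75 ln(0.583333)
  = −0.75 × (-0.538997) = 0.404248 substitutions/site.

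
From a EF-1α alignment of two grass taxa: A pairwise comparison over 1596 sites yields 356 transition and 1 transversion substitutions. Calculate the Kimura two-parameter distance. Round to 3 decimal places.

0.296

P = 356/1596 ≈ 0.223058 and Q = 1/1596 ≈ 0.000627.
Under the Kimura two-parameter model, d = −½ ln(1 − 2P − Q) − ¼ ln(1 − 2Q).
1 − 2P − Q = 0.553257, giving −½ ln(0.553257) = 0.295966.
1 − 2Q = 0.998746, giving −¼ ln(0.998746) = 0.000314.
d = 0.295966 + 0.000314 = 0.296280.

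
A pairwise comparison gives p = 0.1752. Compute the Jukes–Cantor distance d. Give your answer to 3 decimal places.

d = −(3/4) ln(1 − 4p/3) = −0.75 ln(1 − 0.2336) = −0.75 ln(0.7664)
  = −0.75 × (-0.266051) = 0.199538 substitutions/site.

0.200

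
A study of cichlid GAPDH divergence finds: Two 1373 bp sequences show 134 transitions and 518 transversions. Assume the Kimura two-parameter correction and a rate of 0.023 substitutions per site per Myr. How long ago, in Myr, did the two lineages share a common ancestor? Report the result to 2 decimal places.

16.87

P = 134/1373 ≈ 0.097597 and Q = 518/1373 ≈ 0.377276.
Under the Kimura two-parameter model, d = −½ ln(1 − 2P − Q) − ¼ ln(1 − 2Q).
1 − 2P − Q = 0.42753, giving −½ ln(0.42753) = 0.424865.
1 − 2Q = 0.245448, giving −¼ ln(0.245448) = 0.351168.
d = 0.424865 + 0.351168 = 0.776033.
Under a molecular clock d = 2μt, so t = d/(2μ) = 0.776033 / (2 × 0.023) = 16.87 Myr.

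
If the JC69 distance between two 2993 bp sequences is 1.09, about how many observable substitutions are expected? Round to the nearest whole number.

1720

Invert JC69: p = (3/4)(1 − e^(−4d/3)) = 0.75 × (1 − e^(-1.453333)) = 0.75 × (1 − 0.233790) = 0.574658.
Expected differing sites = pL ≈ 0.574658 × 2993 = 1719.951394 ≈ 1720.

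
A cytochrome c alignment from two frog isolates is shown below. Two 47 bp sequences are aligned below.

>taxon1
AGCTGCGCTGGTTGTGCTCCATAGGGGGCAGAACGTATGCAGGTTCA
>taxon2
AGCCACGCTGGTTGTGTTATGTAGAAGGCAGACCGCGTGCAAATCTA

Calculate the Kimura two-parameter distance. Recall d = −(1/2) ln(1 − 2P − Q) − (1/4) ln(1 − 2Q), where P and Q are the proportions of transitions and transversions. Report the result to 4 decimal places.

0.4751

Of 47 sites, 13 differences are transitions and 2 are transversions, so P = 13/47 ≈ 0.276596 and Q = 2/47 ≈ 0.042553.
Under the Kimura two-parameter model, d = −½ ln(1 − 2P − Q) − ¼ ln(1 − 2Q).
1 − 2P − Q = 0.404255, giving −½ ln(0.404255) = 0.452855.
1 − 2Q = 0.914894, giving −¼ ln(0.914894) = 0.022237.
d = 0.452855 + 0.022237 = 0.475092.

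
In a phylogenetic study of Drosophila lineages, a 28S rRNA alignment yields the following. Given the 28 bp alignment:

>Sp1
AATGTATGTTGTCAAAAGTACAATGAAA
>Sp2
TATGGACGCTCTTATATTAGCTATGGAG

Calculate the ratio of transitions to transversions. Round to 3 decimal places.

0.750

Transitions are A↔G and C↔T; transversions are all other mismatches.
Transitions: 6. Transversions: 8.
R = 6/8 = 0.750.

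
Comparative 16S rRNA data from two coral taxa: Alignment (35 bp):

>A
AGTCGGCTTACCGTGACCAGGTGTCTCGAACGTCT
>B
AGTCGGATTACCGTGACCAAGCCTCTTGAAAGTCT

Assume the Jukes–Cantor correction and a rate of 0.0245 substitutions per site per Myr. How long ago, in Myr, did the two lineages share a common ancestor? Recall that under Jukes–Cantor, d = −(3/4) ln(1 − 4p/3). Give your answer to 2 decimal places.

The sequences differ at 6 of 35 sites (7, 20, 22, 23, 27, 31), so p = 6/35 ≈ 0.171429.
d = −(3/4) ln(1 − 4p/3) = −0.75 ln(1 − 0.228572) = −0.75 ln(0.771428)
  = −0.75 × (-0.259512) = 0.194634 substitutions/site.
Under a molecular clock d = 2μt, so t = d/(2μ) = 0.194634 / (2 × 0.0245) = 3.97 Myr.

3.97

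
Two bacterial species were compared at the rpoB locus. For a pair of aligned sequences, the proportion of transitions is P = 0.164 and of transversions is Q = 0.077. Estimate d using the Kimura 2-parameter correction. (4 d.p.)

0.3014

Under the Kimura two-parameter model, d = −½ ln(1 − 2P − Q) − ¼ ln(1 − 2Q).
1 − 2P − Q = 0.595, giving −½ ln(0.595) = 0.259597.
1 − 2Q = 0.846, giving −¼ ln(0.846) = 0.041809.
d = 0.259597 + 0.041809 = 0.301406.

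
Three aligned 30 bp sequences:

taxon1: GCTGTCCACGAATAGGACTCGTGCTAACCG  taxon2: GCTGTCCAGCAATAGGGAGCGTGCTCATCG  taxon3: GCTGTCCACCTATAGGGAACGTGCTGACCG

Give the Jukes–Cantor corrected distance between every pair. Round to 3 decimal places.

taxon1–taxon2: 7/30 sites differ → p ≈ 0.233333, d = −0.75 ln(1 − 0.311111) = 0.279506 ≈ 0.280.
taxon1–taxon3: 6/30 sites differ → p = 0.2, d = −0.75 ln(1 − 0.266667) = 0.232617 ≈ 0.233.
taxon2–taxon3: 5/30 sites differ → p ≈ 0.166667, d = −0.75 ln(1 − 0.222223) = 0.188487 ≈ 0.188.

d(taxon1,taxon2) = 0.280, d(taxon1,taxon3) = 0.233, d(taxon2,taxon3) = 0.188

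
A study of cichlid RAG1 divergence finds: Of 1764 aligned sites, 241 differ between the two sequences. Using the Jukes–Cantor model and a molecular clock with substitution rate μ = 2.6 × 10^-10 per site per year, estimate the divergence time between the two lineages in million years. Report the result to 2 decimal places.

p = 241/1764 ≈ 0.136621.
d = −(3/4) ln(1 − 4p/3) = −0.75 ln(1 − 0.182161) = −0.75 ln(0.817839)
  = −0.75 × (-0.201090) = 0.150818 substitutions/site.
Under a molecular clock d = 2μt, so t = d/(2μ) = 0.150818 / (2 × 2.6 × 10^-10) = 290.03 million years.

290.03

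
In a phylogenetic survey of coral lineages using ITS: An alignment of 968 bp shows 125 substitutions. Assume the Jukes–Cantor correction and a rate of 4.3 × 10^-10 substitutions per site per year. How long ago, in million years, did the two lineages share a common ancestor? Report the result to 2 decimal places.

p = 125/968 ≈ 0.129132.
d = −(3/4) ln(1 − 4p/3) = −0.75 ln(1 − 0.172176) = −0.75 ln(0.827824)
  = −0.75 × (-0.188955) = 0.141716 substitutions/site.
Under a molecular clock d = 2μt, so t = d/(2μ) = 0.141716 / (2 × 4.3 × 10^-10) = 164.79 million years.

164.79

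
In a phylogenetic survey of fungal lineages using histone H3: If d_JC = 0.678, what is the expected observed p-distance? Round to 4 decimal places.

0.4463

p = (3/4)(1 − e^(−4d/3)) = 0.75 × (1 − e^(-0.904)) = 0.75 × (1 − 0.404947) = 0.446290.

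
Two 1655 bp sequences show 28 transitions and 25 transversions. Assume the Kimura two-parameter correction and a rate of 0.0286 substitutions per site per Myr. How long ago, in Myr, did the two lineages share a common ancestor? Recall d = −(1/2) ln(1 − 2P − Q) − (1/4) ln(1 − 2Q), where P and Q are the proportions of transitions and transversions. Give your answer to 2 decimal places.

0.57

P = 28/1655 ≈ 0.016918 and Q = 25/1655 ≈ 0.015106.
Under the Kimura two-parameter model, d = −½ ln(1 − 2P − Q) − ¼ ln(1 − 2Q).
1 − 2P − Q = 0.951058, giving −½ ln(0.951058) = 0.025090.
1 − 2Q = 0.969788, giving −¼ ln(0.969788) = 0.007669.
d = 0.025090 + 0.007669 = 0.032759.
Under a molecular clock d = 2μt, so t = d/(2μ) = 0.032759 / (2 × 0.0286) = 0.57 Myr.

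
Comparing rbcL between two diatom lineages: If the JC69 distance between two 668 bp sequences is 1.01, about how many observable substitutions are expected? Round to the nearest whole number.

Invert JC69: p = (3/4)(1 − e^(−4d/3)) = 0.75 × (1 − e^(-1.346667)) = 0.75 × (1 − 0.260106) = 0.554921.
Expected differing sites = pL ≈ 0.554921 × 668 = 370.687228 ≈ 371.

371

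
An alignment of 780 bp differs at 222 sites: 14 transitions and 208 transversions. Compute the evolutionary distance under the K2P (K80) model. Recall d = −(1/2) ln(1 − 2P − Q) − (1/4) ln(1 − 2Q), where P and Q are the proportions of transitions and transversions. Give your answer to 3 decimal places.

0.371

P = 14/780 ≈ 0.017949 and Q = 208/780 ≈ 0.266667.
Under the Kimura two-parameter model, d = −½ ln(1 − 2P − Q) − ¼ ln(1 − 2Q).
1 − 2P − Q = 0.697435, giving −½ ln(0.697435) = 0.180173.
1 − 2Q = 0.466666, giving −¼ ln(0.466666) = 0.190535.
d = 0.180173 + 0.190535 = 0.370708.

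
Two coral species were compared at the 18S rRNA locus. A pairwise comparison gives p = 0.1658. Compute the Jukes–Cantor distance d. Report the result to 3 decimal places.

d = −(3/4) ln(1 − 4p/3) = −0.75 ln(1 − 0.221067) = −0.75 ln(0.778933)
  = −0.75 × (-0.249830) = 0.187373 substitutions/site.

0.187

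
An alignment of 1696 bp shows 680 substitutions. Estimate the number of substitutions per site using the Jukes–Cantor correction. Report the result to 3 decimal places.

0.574

p = 680/1696 ≈ 0.400943.
d = −(3/4) ln(1 − 4p/3) = −0.75 ln(1 − 0.534591) = −0.75 ln(0.465409)
  = −0.75 × (-0.764839) = 0.573629 substitutions/site.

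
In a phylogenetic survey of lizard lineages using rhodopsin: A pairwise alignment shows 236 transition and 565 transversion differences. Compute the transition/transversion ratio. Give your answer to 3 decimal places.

0.418

R = 236/565 = 0.417699… ≈ 0.418 (to 3 d.p.).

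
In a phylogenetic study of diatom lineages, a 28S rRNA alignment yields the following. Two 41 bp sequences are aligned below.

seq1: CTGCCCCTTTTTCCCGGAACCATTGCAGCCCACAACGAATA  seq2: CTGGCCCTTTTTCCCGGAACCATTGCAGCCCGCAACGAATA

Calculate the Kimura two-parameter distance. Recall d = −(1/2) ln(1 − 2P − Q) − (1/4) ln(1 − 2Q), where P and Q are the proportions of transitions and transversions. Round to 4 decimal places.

Of 41 sites, 1 differences are transitions and 1 are transversions, so P = 1/41 ≈ 0.02439 and Q = 1/41 ≈ 0.02439.
Under the Kimura two-parameter model, d = −½ ln(1 − 2P − Q) − ¼ ln(1 − 2Q).
1 − 2P − Q = 0.92683, giving −½ ln(0.92683) = 0.037993.
1 − 2Q = 0.95122, giving −¼ ln(0.95122) = 0.012502.
d = 0.037993 + 0.012502 = 0.050495.

0.0505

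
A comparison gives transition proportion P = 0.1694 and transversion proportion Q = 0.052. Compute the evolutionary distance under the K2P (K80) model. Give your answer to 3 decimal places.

0.275

Under the Kimura two-parameter model, d = −½ ln(1 − 2P − Q) − ¼ ln(1 − 2Q).
1 − 2P − Q = 0.6092, giving −½ ln(0.6092) = 0.247804.
1 − 2Q = 0.896, giving −¼ ln(0.896) = 0.027454.
d = 0.247804 + 0.027454 = 0.275258.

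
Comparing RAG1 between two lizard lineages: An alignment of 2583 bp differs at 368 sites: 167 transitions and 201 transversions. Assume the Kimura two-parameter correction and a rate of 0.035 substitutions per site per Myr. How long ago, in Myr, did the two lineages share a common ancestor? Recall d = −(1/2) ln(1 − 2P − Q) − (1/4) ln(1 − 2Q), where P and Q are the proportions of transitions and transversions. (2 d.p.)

2.26

P = 167/2583 ≈ 0.064654 and Q = 201/2583 ≈ 0.077816.
Under the Kimura two-parameter model, d = −½ ln(1 − 2P − Q) − ¼ ln(1 − 2Q).
1 − 2P − Q = 0.792876, giving −½ ln(0.792876) = 0.116044.
1 − 2Q = 0.844368, giving −¼ ln(0.844368) = 0.042292.
d = 0.116044 + 0.042292 = 0.158336.
Under a molecular clock d = 2μt, so t = d/(2μ) = 0.158336 / (2 × 0.035) = 2.26 Myr.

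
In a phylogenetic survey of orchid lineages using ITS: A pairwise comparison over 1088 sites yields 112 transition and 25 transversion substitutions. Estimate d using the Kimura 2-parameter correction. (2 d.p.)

0.14

P = 112/1088 ≈ 0.102941 and Q = 25/1088 ≈ 0.022978.
Under the Kimura two-parameter model, d = −½ ln(1 − 2P − Q) − ¼ ln(1 − 2Q).
1 − 2P − Q = 0.77114, giving −½ ln(0.77114) = 0.129943.
1 − 2Q = 0.954044, giving −¼ ln(0.954044) = 0.011761.
d = 0.129943 + 0.011761 = 0.141704.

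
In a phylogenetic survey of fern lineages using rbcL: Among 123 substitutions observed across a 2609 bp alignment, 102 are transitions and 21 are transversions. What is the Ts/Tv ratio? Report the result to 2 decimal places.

4.86

R = 102/21 = 4.857142… ≈ 4.86 (to 2 d.p.).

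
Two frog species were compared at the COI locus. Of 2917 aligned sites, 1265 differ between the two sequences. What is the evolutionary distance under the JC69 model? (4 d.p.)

0.6475

p = 1265/2917 ≈ 0.433665.
d = −(3/4) ln(1 − 4p/3) = −0.75 ln(1 − 0.57822) = −0.75 ln(0.42178)
  = −0.75 × (-0.863271) = 0.647453 substitutions/site.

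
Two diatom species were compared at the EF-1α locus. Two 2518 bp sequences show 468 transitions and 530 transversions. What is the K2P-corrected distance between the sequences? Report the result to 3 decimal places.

P = 468/2518 ≈ 0.185862 and Q = 530/2518 ≈ 0.210485.
Under the Kimura two-parameter model, d = −½ ln(1 − 2P − Q) − ¼ ln(1 − 2Q).
1 − 2P − Q = 0.417791, giving −½ ln(0.417791) = 0.436387.
1 − 2Q = 0.57903, giving −¼ ln(0.57903) = 0.136600.
d = 0.436387 + 0.136600 = 0.572987.

0.573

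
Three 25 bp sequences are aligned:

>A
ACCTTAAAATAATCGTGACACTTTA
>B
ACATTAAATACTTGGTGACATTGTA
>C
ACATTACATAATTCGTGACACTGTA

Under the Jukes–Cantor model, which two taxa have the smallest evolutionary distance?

B and C

A–B: 8/25 differ, p = 0.320, d = 0.417.
A–C: 6/25 differ, p = 0.240, d = 0.289.
B–C: 4/25 differ, p = 0.160, d = 0.180.
The smallest distance is between B and C.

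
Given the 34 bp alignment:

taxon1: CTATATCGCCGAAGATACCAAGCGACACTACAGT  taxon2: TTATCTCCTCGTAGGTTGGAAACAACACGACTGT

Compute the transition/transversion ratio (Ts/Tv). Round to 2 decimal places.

0.63

Transitions are A↔G and C↔T; transversions are all other mismatches.
Transitions: 5. Transversions: 8.
R = 5/8 = 0.625 ≈ 0.63 (to 2 d.p.).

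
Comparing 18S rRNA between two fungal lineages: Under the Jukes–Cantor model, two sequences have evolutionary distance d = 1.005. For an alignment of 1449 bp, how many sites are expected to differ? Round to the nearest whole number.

Invert JC69: p = (3/4)(1 − e^(−4d/3)) = 0.75 × (1 − e^(-1.34)) = 0.75 × (1 − 0.261846) = 0.553616.
Expected differing sites = pL ≈ 0.553616 × 1449 = 802.189584 ≈ 802.

802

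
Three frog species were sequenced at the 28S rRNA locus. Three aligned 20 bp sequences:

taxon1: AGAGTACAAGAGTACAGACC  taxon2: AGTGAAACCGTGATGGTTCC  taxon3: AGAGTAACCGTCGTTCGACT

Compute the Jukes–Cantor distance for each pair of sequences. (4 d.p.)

d(taxon1,taxon2) = 1.2071, d(taxon1,taxon3) = 0.8240, d(taxon2,taxon3) = 0.6872

taxon1–taxon2: 12/20 sites differ → p = 0.6, d = −0.75 ln(1 − 0.8) = 1.207078 ≈ 1.2071.
taxon1–taxon3: 10/20 sites differ → p = 0.5, d = −0.75 ln(1 − 0.666667) = 0.823960 ≈ 0.8240.
taxon2–taxon3: 9/20 sites differ → p = 0.45, d = −0.75 ln(1 − 0.6) = 0.687218 ≈ 0.6872.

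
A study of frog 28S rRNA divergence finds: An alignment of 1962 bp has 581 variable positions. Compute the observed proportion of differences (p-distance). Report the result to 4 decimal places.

0.2961

p = 581/1962 = 0.296126… ≈ 0.2961 (to 4 d.p.).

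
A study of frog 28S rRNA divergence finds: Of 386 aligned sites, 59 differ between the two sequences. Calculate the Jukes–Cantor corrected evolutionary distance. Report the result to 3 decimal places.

p = 59/386 ≈ 0.15285.
d = −(3/4) ln(1 − 4p/3) = −0.75 ln(1 − 0.2038) = −0.75 ln(0.7962)
  = −0.75 × (-0.227905) = 0.170929 substitutions/site.

0.171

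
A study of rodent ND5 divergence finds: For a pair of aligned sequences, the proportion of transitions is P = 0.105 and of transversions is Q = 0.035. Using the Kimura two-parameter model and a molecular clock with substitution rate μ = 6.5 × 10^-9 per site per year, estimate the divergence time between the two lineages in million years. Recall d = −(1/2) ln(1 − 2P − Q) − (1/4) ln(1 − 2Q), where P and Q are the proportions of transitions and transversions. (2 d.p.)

Under the Kimura two-parameter model, d = −½ ln(1 − 2P − Q) − ¼ ln(1 − 2Q).
1 − 2P − Q = 0.755, giving −½ ln(0.755) = 0.140519.
1 − 2Q = 0.93, giving −¼ ln(0.93) = 0.018143.
d = 0.140519 + 0.018143 = 0.158662.
Under a molecular clock d = 2μt, so t = d/(2μ) = 0.158662 / (2 × 6.5 × 10^-9) = 12.20 million years.

12.20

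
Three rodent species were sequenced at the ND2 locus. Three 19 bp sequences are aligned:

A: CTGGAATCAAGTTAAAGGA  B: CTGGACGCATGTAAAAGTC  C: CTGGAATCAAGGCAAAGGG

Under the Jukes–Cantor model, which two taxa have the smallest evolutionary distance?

A–B: 6/19 differ, p = 0.316, d = 0.410.
A–C: 3/19 differ, p = 0.158, d = 0.177.
B–C: 7/19 differ, p = 0.368, d = 0.507.
The smallest distance is between A and C.

A and C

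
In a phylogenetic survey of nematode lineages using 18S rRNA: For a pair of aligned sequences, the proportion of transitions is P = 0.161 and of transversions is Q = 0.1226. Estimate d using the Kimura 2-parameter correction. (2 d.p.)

0.36

Under the Kimura two-parameter model, d = −½ ln(1 − 2P − Q) − ¼ ln(1 − 2Q).
1 − 2P − Q = 0.5554, giving −½ ln(0.5554) = 0.294033.
1 − 2Q = 0.7548, giving −¼ ln(0.7548) = 0.070326.
d = 0.294033 + 0.070326 = 0.364359.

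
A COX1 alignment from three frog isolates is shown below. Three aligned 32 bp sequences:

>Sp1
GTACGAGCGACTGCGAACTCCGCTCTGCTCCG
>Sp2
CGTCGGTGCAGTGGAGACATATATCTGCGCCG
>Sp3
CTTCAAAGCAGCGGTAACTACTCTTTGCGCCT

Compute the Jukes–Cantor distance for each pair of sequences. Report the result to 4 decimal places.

d(Sp1,Sp2) = 0.9241, d(Sp1,Sp3) = 0.7356, d(Sp2,Sp3) = 0.5851

Sp1–Sp2: 17/32 sites differ → p = 0.53125, d = −0.75 ln(1 − 0.708333) = 0.924107 ≈ 0.9241.
Sp1–Sp3: 15/32 sites differ → p = 0.46875, d = −0.75 ln(1 − 0.625) = 0.735622 ≈ 0.7356.
Sp2–Sp3: 13/32 sites differ → p = 0.40625, d = −0.75 ln(1 − 0.541667) = 0.585119 ≈ 0.5851.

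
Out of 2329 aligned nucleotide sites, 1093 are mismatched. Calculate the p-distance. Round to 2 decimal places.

p = 1093/2329 = 0.469300… ≈ 0.47 (to 2 d.p.).

0.47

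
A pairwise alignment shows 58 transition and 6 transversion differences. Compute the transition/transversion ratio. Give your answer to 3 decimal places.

9.667

R = 58/6 = 9.666666… ≈ 9.667 (to 3 d.p.).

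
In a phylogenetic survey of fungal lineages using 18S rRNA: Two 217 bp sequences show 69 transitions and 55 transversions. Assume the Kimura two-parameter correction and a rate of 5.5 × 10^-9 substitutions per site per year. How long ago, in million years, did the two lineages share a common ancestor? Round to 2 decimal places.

P = 69/217 ≈ 0.317972 and Q = 55/217 ≈ 0.253456.
Under the Kimura two-parameter model, d = −½ ln(1 − 2P − Q) − ¼ ln(1 − 2Q).
1 − 2P − Q = 0.1106, giving −½ ln(0.1106) = 1.100918.
1 − 2Q = 0.493088, giving −¼ ln(0.493088) = 0.176767.
d = 1.100918 + 0.176767 = 1.277685.
Under a molecular clock d = 2μt, so t = d/(2μ) = 1.277685 / (2 × 5.5 × 10^-9) = 116.15 million years.

116.15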